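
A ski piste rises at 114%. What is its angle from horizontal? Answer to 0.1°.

48.7°

tan θ = 114/100 = 1.1400
θ = arctan(1.1400) = 48.74°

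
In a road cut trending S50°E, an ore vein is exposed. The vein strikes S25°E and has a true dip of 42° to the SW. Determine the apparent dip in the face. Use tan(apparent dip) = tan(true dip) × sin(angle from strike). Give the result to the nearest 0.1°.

20.8°

The strike is S25°E and the section trends S50°E; the acute angle between them is β = 25°.
tan(apparent dip) = tan 42° · sin 25° = 0.3805
α = arctan(0.3805) = 20.83°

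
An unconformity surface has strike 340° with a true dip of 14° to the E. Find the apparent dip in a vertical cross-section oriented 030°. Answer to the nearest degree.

11°

The strike is 340° and the section trends 030°; the acute angle between them is β = 50°.
tan(apparent dip) = tan 14° · sin 50° = 0.1910
α = arctan(0.1910) = 10.81°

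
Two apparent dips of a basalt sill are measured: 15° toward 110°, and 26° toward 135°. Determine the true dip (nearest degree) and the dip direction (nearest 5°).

true dip 33°, dip direction 175°

Each apparent-dip line lies in the plane. As unit vectors (x east, y north, z up), v₁ plunges 15°→110° and v₂ plunges 26°→135°.
Cross product v₁ × v₂ gives the pole to the plane: n ∝ (0.020, -0.233, 0.367).
Dip δ = arctan(|n_h|/n_z) = arctan(0.234/0.367) = 32.6°.
Dip direction = azimuth of (n_x, n_y) = atan2(0.020, -0.233) = 175°.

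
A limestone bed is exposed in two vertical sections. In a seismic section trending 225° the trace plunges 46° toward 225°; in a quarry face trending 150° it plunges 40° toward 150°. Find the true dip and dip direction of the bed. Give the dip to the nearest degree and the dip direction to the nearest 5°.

Represent each trace as a vector plunging at its apparent dip toward its trend (east-north-up frame): v₁ = (-0.491, -0.491, -0.719), v₂ = (0.383, -0.663, -0.643).
Cross product v₁ × v₂ gives the pole to the plane: n ∝ (-0.161, -0.591, 0.514).
True dip = arccos(n_z / |n|) = arccos(0.6426) = 50.0°.
The horizontal component of n points toward azimuth atan2(n_x, n_y) = 195°, the dip direction.

true dip 50°, dip direction 195°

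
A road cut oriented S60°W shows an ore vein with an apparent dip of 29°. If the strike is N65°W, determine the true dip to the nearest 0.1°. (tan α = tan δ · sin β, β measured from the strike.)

34.1°

β = acute angle between strike N65°W and section S60°W = 55°.
tan(true dip) = tan 29° / sin 55° = 0.6767
δ = arctan(0.6767) = 34.09°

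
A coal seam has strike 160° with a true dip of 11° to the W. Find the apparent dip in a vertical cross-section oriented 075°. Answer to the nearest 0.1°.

11.0°

The section lies 85° from the strike.
tan(apparent dip) = tan 11° · sin 85° = 0.1936
α = arctan(0.1936) = 10.96°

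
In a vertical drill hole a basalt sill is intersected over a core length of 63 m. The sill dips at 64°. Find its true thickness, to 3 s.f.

27.6 m

True thickness t = h · cos(dip) = 63 × cos 64°
t = 63 × 0.4384 = 27.617 m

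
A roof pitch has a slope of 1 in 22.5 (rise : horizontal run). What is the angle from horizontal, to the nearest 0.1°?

tan θ = 1/22.5 = 0.0444
θ = arctan(0.0444) = 2.54°

2.5°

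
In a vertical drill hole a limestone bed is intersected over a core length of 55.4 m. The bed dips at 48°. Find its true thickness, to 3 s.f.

True thickness t = h · cos(dip) = 55.4 × cos 48°
t = 55.4 × 0.6691 = 37.070 m

37.1 m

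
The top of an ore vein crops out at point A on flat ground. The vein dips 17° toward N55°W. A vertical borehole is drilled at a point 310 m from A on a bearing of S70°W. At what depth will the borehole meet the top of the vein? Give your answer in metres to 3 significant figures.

54.4 m

The hole lies 55° from the dip direction, so the down-dip offset is 310 × cos 55° = 177.81 m.
Depth = down-dip offset × tan(dip) = 177.81 × tan 17° = 177.81 × 0.3057
Depth = 54.36 m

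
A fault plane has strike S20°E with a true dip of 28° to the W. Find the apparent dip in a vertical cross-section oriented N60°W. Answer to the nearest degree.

19°

The section lies 40° from the strike.
tan(apparent dip) = tan 28° · sin 40° = 0.3418
apparent dip = arctan 0.3418 = 18.87°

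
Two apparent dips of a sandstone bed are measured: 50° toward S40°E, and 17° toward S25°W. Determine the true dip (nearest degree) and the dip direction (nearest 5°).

true dip 50°, dip direction 130°

Represent each trace as a vector plunging at its apparent dip toward its trend (east-north-up frame): v₁ = (0.413, -0.492, -0.766), v₂ = (-0.404, -0.867, -0.292).
Cross product v₁ × v₂ gives the pole to the plane: n ∝ (0.520, -0.430, 0.557).
True dip = arccos(n_z / |n|) = arccos(0.6365) = 50.5°.
Dip direction = atan2(0.520, -0.430) = 130° (azimuth of n's horizontal projection).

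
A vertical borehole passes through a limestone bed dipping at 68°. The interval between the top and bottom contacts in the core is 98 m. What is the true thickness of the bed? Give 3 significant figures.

36.7 m

True thickness t = h · cos(dip) = 98 × cos 68°
t = 98 × 0.3746 = 36.711 m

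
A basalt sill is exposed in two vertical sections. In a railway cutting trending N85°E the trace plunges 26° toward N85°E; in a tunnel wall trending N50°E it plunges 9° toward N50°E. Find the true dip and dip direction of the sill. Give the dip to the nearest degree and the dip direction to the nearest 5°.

true dip 33°, dip direction 125°

The two traces are lines in the plane: v₁ = (sin 85°·cos 26°, cos 85°·cos 26°, −sin 26°), v₂ = (sin 50°·cos 9°, cos 50°·cos 9°, −sin 9°).
n = v₁ × v₂ = (0.266, -0.192, 0.509) (taken with n_z > 0).
True dip = arccos(n_z / |n|) = arccos(0.8408) = 32.8°.
Dip direction = atan2(0.266, -0.192) = 126° (azimuth of n's horizontal projection).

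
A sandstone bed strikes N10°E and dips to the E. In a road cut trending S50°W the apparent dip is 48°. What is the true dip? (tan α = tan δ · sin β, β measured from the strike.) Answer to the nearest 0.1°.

59.9°

β = acute angle between strike N10°E and section S50°W = 40°.
tan δ = tan α / sin β = tan 48° / sin 40° = 1.1106 / 0.6428 = 1.7278
true dip = arctan 1.7278 = 59.94°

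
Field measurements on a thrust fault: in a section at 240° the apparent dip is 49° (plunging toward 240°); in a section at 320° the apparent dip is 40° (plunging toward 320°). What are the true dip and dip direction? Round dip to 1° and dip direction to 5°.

true dip 53°, dip direction 270°

Represent each trace as a vector plunging at its apparent dip toward its trend (east-north-up frame): v₁ = (-0.568, -0.328, -0.755), v₂ = (-0.492, 0.587, -0.643).
The plane normal is n = v₁ × v₂ ∝ (-0.654, -0.006, 0.495).
True dip = arccos(n_z / |n|) = arccos(0.6036) = 52.9°.
The horizontal component of n points toward azimuth atan2(n_x, n_y) = 269°, the dip direction.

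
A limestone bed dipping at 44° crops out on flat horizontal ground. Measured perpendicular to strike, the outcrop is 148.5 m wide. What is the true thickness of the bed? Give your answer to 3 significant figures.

103 m

True thickness t = w · sin(dip) = 148.5 × sin 44°
t = 148.5 × 0.6947 = 103.157 m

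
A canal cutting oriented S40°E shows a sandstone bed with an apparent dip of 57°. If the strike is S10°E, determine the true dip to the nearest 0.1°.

The section is 30° from the strike.
tan(true dip) = tan 57° / sin 30° = 3.0797
true dip = arctan 3.0797 = 72.01°

72.0°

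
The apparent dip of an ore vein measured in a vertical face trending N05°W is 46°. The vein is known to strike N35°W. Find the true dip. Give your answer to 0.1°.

64.2°

β = acute angle between strike N35°W and section N05°W = 30°.
tan(true dip) = tan 46° / sin 30° = 2.0711
δ = arctan(2.0711) = 64.23°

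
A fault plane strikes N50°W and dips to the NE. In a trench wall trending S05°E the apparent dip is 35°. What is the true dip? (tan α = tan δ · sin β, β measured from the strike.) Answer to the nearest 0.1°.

44.7°

β = acute angle between strike N50°W and section S05°E = 45°.
tan δ = tan α / sin β = tan 35° / sin 45° = 0.7002 / 0.7071 = 0.9902
δ = arctan(0.9902) = 44.72°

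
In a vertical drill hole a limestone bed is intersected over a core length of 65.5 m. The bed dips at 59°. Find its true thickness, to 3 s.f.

True thickness t = h · cos(dip) = 65.5 × cos 59°
t = 65.5 × 0.5150 = 33.735 m

33.7 m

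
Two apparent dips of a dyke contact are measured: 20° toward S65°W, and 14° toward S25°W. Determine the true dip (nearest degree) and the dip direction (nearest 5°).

Each apparent-dip line lies in the plane. As unit vectors (x east, y north, z up), v₁ plunges 20°→S65°W and v₂ plunges 14°→S25°W.
n = v₁ × v₂ = (-0.205, -0.066, 0.586) (taken with n_z > 0).
tan δ = √(n_x²+n_y²)/n_z = 0.215/0.586, so δ = 20.1°.
The horizontal component of n points toward azimuth atan2(n_x, n_y) = 252°, the dip direction.

true dip 20°, dip direction 250°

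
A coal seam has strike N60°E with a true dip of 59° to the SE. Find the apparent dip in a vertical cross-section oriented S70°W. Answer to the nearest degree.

16°

The strike is N60°E and the section trends S70°W; the acute angle between them is β = 10°.
tan(apparent dip) = tan 59° · sin 10° = 0.2890
apparent dip = arctan 0.2890 = 16.12°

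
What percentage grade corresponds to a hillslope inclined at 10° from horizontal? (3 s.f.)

grade % = 100 × tan 10° = 100 × 0.1763

17.6%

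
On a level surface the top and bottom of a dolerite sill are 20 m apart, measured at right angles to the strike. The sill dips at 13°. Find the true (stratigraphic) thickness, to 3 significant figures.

True thickness t = w · sin(dip) = 20 × sin 13°
t = 20 × 0.2250 = 4.499 m

4.50 m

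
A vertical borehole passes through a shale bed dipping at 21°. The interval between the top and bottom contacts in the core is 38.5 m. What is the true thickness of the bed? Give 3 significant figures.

35.9 m

True thickness t = h · cos(dip) = 38.5 × cos 21°
t = 38.5 × 0.9336 = 35.943 m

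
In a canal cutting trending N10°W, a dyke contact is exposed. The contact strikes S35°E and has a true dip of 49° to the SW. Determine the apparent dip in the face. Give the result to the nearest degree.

26°

Angle between strike (S35°E) and section (N10°W): β = 25°.
tan α = tan 49° × sin 25° = 1.1504 × 0.4226 = 0.4862
α = arctan(0.4862) = 25.93°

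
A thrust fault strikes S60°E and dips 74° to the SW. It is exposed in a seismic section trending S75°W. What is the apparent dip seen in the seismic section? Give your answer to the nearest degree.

68°

Angle between strike (S60°E) and section (S75°W): β = 45°.
tan α = tan 74° × sin 45° = 3.4874 × 0.7071 = 2.4660
apparent dip = arctan 2.4660 = 67.93°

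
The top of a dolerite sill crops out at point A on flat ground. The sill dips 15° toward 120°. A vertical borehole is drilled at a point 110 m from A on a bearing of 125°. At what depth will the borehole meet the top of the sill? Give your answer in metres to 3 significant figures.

29.4 m

The hole lies 5° from the dip direction, so the down-dip offset is 110 × cos 5° = 109.58 m.
Depth = down-dip offset × tan(dip) = 109.58 × tan 15° = 109.58 × 0.2679
Depth = 29.36 m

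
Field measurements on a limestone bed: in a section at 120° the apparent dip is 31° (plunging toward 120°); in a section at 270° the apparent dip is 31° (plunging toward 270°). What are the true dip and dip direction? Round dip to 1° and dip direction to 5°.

Represent each trace as a vector plunging at its apparent dip toward its trend (east-north-up frame): v₁ = (0.742, -0.429, -0.515), v₂ = (-0.857, -0.000, -0.515).
Cross product v₁ × v₂ gives the pole to the plane: n ∝ (-0.221, -0.824, 0.367).
True dip = arccos(n_z / |n|) = arccos(0.3956) = 66.7°.
The horizontal component of n points toward azimuth atan2(n_x, n_y) = 195°, the dip direction.

true dip 67°, dip direction 195°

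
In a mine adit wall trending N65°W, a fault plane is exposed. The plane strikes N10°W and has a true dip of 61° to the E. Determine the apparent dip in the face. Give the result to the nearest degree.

56°

Angle between strike (N10°W) and section (N65°W): β = 55°.
tan(apparent dip) = tan 61° · sin 55° = 1.4778
apparent dip = arctan 1.4778 = 55.91°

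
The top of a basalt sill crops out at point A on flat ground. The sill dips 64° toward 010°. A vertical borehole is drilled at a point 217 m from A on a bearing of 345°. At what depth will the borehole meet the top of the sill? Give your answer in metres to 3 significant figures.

The hole lies 25° from the dip direction, so the down-dip offset is 217 × cos 25° = 196.67 m.
Depth = down-dip offset × tan(dip) = 196.67 × tan 64° = 196.67 × 2.0503
Depth = 403.23 m

403 m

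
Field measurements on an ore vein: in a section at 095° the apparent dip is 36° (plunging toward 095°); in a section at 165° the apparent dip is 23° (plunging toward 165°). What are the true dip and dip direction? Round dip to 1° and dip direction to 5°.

true dip 37°, dip direction 110°

Each apparent-dip line lies in the plane. As unit vectors (x east, y north, z up), v₁ plunges 36°→095° and v₂ plunges 23°→165°.
The plane normal is n = v₁ × v₂ ∝ (0.495, -0.175, 0.700).
True dip = arccos(n_z / |n|) = arccos(0.7999) = 36.9°.
Dip direction = atan2(0.495, -0.175) = 109° (azimuth of n's horizontal projection).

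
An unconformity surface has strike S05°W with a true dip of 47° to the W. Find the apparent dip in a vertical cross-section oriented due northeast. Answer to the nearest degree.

35°

The strike is S05°W and the section trends due northeast; the acute angle between them is β = 40°.
tan(apparent dip) = tan 47° · sin 40° = 0.6893
apparent dip = arctan 0.6893 = 34.58°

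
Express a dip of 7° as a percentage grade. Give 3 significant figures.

12.3%

grade % = 100 × tan 7° = 100 × 0.1228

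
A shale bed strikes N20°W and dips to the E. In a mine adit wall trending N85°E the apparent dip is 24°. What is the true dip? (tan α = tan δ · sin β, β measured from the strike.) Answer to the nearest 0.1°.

24.7°

β = acute angle between strike N20°W and section N85°E = 75°.
tan δ = tan α / sin β = tan 24° / sin 75° = 0.4452 / 0.9659 = 0.4609
true dip = arctan 0.4609 = 24.75°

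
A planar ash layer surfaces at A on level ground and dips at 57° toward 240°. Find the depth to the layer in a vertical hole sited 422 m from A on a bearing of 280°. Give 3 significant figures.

The hole lies 40° from the dip direction, so the down-dip offset is 422 × cos 40° = 323.27 m.
Depth = down-dip offset × tan(dip) = 323.27 × tan 57° = 323.27 × 1.5399
Depth = 497.79 m

498 m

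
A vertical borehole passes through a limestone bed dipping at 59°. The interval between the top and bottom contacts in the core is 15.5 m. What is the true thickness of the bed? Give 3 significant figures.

7.98 m

True thickness t = h · cos(dip) = 15.5 × cos 59°
t = 15.5 × 0.5150 = 7.983 m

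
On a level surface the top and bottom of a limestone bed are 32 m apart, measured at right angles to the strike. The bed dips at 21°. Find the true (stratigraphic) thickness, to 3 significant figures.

True thickness t = w · sin(dip) = 32 × sin 21°
t = 32 × 0.3584 = 11.468 m

11.5 m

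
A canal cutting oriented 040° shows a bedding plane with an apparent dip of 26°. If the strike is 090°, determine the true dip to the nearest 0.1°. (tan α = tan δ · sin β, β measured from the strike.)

32.5°

The section is 50° from the strike.
tan δ = tan α / sin β = tan 26° / sin 50° = 0.4877 / 0.7660 = 0.6367
δ = arctan(0.6367) = 32.48°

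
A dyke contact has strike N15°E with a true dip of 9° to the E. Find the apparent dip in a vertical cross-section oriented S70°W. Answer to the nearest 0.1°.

The strike is N15°E and the section trends S70°W; the acute angle between them is β = 55°.
tan(apparent dip) = tan 9° · sin 55° = 0.1297
α = arctan(0.1297) = 7.39°

7.4°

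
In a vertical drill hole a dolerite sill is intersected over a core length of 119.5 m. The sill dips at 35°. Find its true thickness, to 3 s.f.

97.9 m

True thickness t = h · cos(dip) = 119.5 × cos 35°
t = 119.5 × 0.8192 = 97.889 m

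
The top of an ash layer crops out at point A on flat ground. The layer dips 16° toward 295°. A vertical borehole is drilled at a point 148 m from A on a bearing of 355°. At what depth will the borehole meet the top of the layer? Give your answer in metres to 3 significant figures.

21.2 m

The hole lies 60° from the dip direction, so the down-dip offset is 148 × cos 60° = 74.00 m.
Depth = down-dip offset × tan(dip) = 74.00 × tan 16° = 74.00 × 0.2867
Depth = 21.22 m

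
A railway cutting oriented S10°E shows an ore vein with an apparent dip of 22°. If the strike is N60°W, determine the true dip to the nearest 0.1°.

The section is 50° from the strike.
tan(true dip) = tan 22° / sin 50° = 0.5274
δ = arctan(0.5274) = 27.81°

27.8°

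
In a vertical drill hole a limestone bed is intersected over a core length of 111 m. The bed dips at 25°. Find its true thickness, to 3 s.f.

True thickness t = h · cos(dip) = 111 × cos 25°
t = 111 × 0.9063 = 100.600 m

101 m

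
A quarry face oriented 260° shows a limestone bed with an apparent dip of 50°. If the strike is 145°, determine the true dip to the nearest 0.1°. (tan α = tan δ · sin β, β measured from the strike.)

52.7°

The section is 65° from the strike.
tan δ = tan α / sin β = tan 50° / sin 65° = 1.1918 / 0.9063 = 1.3150
δ = arctan(1.3150) = 52.75°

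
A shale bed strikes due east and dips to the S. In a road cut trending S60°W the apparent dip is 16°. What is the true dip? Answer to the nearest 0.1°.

29.8°

β = acute angle between strike due east and section S60°W = 30°.
tan(true dip) = tan 16° / sin 30° = 0.5735
true dip = arctan 0.5735 = 29.83°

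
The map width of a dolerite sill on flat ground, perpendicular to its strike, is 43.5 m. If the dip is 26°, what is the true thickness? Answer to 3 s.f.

True thickness t = w · sin(dip) = 43.5 × sin 26°
t = 43.5 × 0.4384 = 19.069 m

19.1 m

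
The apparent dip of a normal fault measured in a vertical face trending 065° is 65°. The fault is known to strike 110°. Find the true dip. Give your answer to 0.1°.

The section is 45° from the strike.
tan(true dip) = tan 65° / sin 45° = 3.0328
δ = arctan(3.0328) = 71.75°

71.8°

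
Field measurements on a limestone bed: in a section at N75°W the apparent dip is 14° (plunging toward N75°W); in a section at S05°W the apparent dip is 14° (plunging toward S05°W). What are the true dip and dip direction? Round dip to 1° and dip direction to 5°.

true dip 21°, dip direction 235°

The two traces are lines in the plane: v₁ = (sin 285°·cos 14°, cos 285°·cos 14°, −sin 14°), v₂ = (sin 185°·cos 14°, cos 185°·cos 14°, −sin 14°).
Cross product v₁ × v₂ gives the pole to the plane: n ∝ (-0.295, -0.206, 0.927).
Dip δ = arctan(|n_h|/n_z) = arctan(0.360/0.927) = 21.2°.
Dip direction = atan2(-0.295, -0.206) = 235° (azimuth of n's horizontal projection).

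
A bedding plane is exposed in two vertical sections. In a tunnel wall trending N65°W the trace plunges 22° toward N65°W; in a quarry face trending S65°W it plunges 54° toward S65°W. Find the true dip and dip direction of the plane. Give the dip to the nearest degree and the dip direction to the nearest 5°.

The two traces are lines in the plane: v₁ = (sin 295°·cos 22°, cos 295°·cos 22°, −sin 22°), v₂ = (sin 245°·cos 54°, cos 245°·cos 54°, −sin 54°).
The plane normal is n = v₁ × v₂ ∝ (-0.410, -0.480, 0.417).
Dip δ = arctan(|n_h|/n_z) = arctan(0.632/0.417) = 56.5°.
The horizontal component of n points toward azimuth atan2(n_x, n_y) = 220°, the dip direction.

true dip 57°, dip direction 220°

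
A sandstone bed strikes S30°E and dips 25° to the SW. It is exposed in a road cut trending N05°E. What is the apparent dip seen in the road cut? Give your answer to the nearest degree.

15°

The section lies 35° from the strike.
tan(apparent dip) = tan 25° · sin 35° = 0.2675
α = arctan(0.2675) = 14.97°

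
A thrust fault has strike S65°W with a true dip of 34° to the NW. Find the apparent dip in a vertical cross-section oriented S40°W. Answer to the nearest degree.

16°

Angle between strike (S65°W) and section (S40°W): β = 25°.
tan(apparent dip) = tan 34° · sin 25° = 0.2851
α = arctan(0.2851) = 15.91°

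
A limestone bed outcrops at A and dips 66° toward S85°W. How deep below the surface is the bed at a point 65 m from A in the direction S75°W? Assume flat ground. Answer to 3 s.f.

The hole lies 10° from the dip direction, so the down-dip offset is 65 × cos 10° = 64.01 m.
Depth = down-dip offset × tan(dip) = 64.01 × tan 66° = 64.01 × 2.2460
Depth = 143.77 m

144 m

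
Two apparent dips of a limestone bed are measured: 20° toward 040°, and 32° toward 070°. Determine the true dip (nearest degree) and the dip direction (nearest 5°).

true dip 36°, dip direction 100°

Each apparent-dip line lies in the plane. As unit vectors (x east, y north, z up), v₁ plunges 20°→040° and v₂ plunges 32°→070°.
Cross product v₁ × v₂ gives the pole to the plane: n ∝ (0.282, -0.048, 0.398).
Dip δ = arctan(|n_h|/n_z) = arctan(0.286/0.398) = 35.7°.
The horizontal component of n points toward azimuth atan2(n_x, n_y) = 100°, the dip direction.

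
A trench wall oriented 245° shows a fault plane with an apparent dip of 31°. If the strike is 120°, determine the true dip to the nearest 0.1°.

36.3°

The section is 55° from the strike.
tan δ = tan α / sin β = tan 31° / sin 55° = 0.6009 / 0.8192 = 0.7335
true dip = arctan 0.7335 = 36.26°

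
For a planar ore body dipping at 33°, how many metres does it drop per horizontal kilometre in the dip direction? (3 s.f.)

649 m

drop per km = 1000 × tan 33° = 1000 × 0.6494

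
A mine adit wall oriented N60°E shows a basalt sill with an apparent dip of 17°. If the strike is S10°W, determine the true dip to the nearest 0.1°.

21.8°

β = acute angle between strike S10°W and section N60°E = 50°.
tan δ = tan α / sin β = tan 17° / sin 50° = 0.3057 / 0.7660 = 0.3991
δ = arctan(0.3991) = 21.76°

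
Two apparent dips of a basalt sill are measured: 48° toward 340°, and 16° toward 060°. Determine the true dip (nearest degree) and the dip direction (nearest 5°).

true dip 48°, dip direction 345°

The two traces are lines in the plane: v₁ = (sin 340°·cos 48°, cos 340°·cos 48°, −sin 48°), v₂ = (sin 60°·cos 16°, cos 60°·cos 16°, −sin 16°).
Cross product v₁ × v₂ gives the pole to the plane: n ∝ (-0.184, 0.682, 0.633).
tan δ = √(n_x²+n_y²)/n_z = 0.706/0.633, so δ = 48.1°.
Dip direction = azimuth of (n_x, n_y) = atan2(-0.184, 0.682) = 345°.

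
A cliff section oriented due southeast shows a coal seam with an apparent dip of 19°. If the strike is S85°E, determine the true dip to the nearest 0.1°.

28.2°

The section is 40° from the strike.
tan(true dip) = tan 19° / sin 40° = 0.5357
δ = arctan(0.5357) = 28.18°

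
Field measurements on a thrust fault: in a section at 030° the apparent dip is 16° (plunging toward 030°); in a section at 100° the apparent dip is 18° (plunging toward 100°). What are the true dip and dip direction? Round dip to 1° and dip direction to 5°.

true dip 21°, dip direction 070°

Each apparent-dip line lies in the plane. As unit vectors (x east, y north, z up), v₁ plunges 16°→030° and v₂ plunges 18°→100°.
n = v₁ × v₂ = (0.303, 0.110, 0.859) (taken with n_z > 0).
tan δ = √(n_x²+n_y²)/n_z = 0.322/0.859, so δ = 20.5°.
The horizontal component of n points toward azimuth atan2(n_x, n_y) = 70°, the dip direction.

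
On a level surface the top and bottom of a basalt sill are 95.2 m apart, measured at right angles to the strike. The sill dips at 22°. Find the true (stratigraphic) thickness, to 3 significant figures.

35.7 m

True thickness t = w · sin(dip) = 95.2 × sin 22°
t = 95.2 × 0.3746 = 35.663 m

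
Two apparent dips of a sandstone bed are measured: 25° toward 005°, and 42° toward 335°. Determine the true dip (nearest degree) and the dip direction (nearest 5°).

true dip 48°, dip direction 300°

Represent each trace as a vector plunging at its apparent dip toward its trend (east-north-up frame): v₁ = (0.079, 0.903, -0.423), v₂ = (-0.314, 0.674, -0.669).
Cross product v₁ × v₂ gives the pole to the plane: n ∝ (-0.319, 0.186, 0.337).
True dip = arccos(n_z / |n|) = arccos(0.6736) = 47.7°.
Dip direction = atan2(-0.319, 0.186) = 300° (azimuth of n's horizontal projection).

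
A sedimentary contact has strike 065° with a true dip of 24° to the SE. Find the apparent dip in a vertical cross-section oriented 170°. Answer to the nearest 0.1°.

23.3°

The strike is 065° and the section trends 170°; the acute angle between them is β = 75°.
tan α = tan 24° × sin 75° = 0.4452 × 0.9659 = 0.4301
apparent dip = arctan 0.4301 = 23.27°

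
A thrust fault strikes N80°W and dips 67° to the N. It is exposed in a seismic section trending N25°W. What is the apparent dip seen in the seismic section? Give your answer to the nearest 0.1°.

62.6°

The strike is N80°W and the section trends N25°W; the acute angle between them is β = 55°.
tan(apparent dip) = tan 67° · sin 55° = 1.9298
apparent dip = arctan 1.9298 = 62.61°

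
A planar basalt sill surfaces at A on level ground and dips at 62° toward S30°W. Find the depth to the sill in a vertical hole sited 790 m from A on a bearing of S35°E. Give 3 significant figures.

The hole lies 65° from the dip direction, so the down-dip offset is 790 × cos 65° = 333.87 m.
Depth = down-dip offset × tan(dip) = 333.87 × tan 62° = 333.87 × 1.8807
Depth = 627.92 m

628 m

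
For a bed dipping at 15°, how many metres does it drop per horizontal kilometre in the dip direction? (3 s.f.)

drop per km = 1000 × tan 15° = 1000 × 0.2679

268 m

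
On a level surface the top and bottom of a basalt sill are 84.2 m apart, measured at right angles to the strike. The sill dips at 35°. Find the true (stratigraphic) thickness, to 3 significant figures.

True thickness t = w · sin(dip) = 84.2 × sin 35°
t = 84.2 × 0.5736 = 48.295 m

48.3 m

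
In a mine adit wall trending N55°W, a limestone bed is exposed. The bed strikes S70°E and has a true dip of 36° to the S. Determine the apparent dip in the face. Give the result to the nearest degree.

The section lies 15° from the strike.
tan α = tan 36° × sin 15° = 0.7265 × 0.2588 = 0.1880
α = arctan(0.1880) = 10.65°

11°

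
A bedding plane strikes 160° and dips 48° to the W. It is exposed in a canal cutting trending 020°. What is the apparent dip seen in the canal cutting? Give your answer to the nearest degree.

The strike is 160° and the section trends 020°; the acute angle between them is β = 40°.
tan(apparent dip) = tan 48° · sin 40° = 0.7139
apparent dip = arctan 0.7139 = 35.52°

36°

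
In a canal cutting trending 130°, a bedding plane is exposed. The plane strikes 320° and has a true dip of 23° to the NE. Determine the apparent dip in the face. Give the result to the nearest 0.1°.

4.2°

The section lies 10° from the strike.
tan(apparent dip) = tan 23° · sin 10° = 0.0737
α = arctan(0.0737) = 4.22°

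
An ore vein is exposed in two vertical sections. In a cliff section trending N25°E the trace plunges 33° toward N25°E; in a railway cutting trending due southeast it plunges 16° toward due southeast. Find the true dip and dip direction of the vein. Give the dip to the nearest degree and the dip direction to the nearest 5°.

The two traces are lines in the plane: v₁ = (sin 25°·cos 33°, cos 25°·cos 33°, −sin 33°), v₂ = (sin 135°·cos 16°, cos 135°·cos 16°, −sin 16°).
The plane normal is n = v₁ × v₂ ∝ (0.580, 0.273, 0.758).
True dip = arccos(n_z / |n|) = arccos(0.7636) = 40.2°.
The horizontal component of n points toward azimuth atan2(n_x, n_y) = 65°, the dip direction.

true dip 40°, dip direction 065°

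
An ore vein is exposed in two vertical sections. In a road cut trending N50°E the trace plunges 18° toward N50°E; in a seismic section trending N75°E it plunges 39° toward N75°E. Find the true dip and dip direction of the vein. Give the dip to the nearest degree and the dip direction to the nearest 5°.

true dip 52°, dip direction 125°

The two traces are lines in the plane: v₁ = (sin 50°·cos 18°, cos 50°·cos 18°, −sin 18°), v₂ = (sin 75°·cos 39°, cos 75°·cos 39°, −sin 39°).
n = v₁ × v₂ = (0.323, -0.227, 0.312) (taken with n_z > 0).
tan δ = √(n_x²+n_y²)/n_z = 0.394/0.312, so δ = 51.6°.
The horizontal component of n points toward azimuth atan2(n_x, n_y) = 125°, the dip direction.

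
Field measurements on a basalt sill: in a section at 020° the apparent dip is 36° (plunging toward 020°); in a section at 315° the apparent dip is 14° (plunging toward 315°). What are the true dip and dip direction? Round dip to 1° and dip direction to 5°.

true dip 36°, dip direction 025°

Represent each trace as a vector plunging at its apparent dip toward its trend (east-north-up frame): v₁ = (0.277, 0.760, -0.588), v₂ = (-0.686, 0.686, -0.242).
n = v₁ × v₂ = (0.219, 0.470, 0.711) (taken with n_z > 0).
tan δ = √(n_x²+n_y²)/n_z = 0.519/0.711, so δ = 36.1°.
The horizontal component of n points toward azimuth atan2(n_x, n_y) = 25°, the dip direction.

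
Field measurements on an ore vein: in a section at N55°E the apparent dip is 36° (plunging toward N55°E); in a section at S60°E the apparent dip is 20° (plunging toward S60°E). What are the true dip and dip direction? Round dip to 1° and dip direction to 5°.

true dip 36°, dip direction 060°

Each apparent-dip line lies in the plane. As unit vectors (x east, y north, z up), v₁ plunges 36°→N55°E and v₂ plunges 20°→S60°E.
The plane normal is n = v₁ × v₂ ∝ (0.435, 0.252, 0.689).
True dip = arccos(n_z / |n|) = arccos(0.8080) = 36.1°.
The horizontal component of n points toward azimuth atan2(n_x, n_y) = 60°, the dip direction.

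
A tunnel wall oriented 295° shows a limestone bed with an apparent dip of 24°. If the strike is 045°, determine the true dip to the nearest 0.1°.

25.4°

The section is 70° from the strike.
tan δ = tan α / sin β = tan 24° / sin 70° = 0.4452 / 0.9397 = 0.4738
true dip = arctan 0.4738 = 25.35°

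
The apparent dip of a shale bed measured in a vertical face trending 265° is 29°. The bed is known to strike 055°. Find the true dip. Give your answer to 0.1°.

β = acute angle between strike 055° and section 265° = 30°.
tan δ = tan α / sin β = tan 29° / sin 30° = 0.5543 / 0.5000 = 1.1086
δ = arctan(1.1086) = 47.95°

47.9°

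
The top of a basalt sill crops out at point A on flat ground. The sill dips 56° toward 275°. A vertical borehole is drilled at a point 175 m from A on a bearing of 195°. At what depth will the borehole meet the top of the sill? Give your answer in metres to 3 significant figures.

The hole lies 80° from the dip direction, so the down-dip offset is 175 × cos 80° = 30.39 m.
Depth = down-dip offset × tan(dip) = 30.39 × tan 56° = 30.39 × 1.4826
Depth = 45.05 m

45.1 m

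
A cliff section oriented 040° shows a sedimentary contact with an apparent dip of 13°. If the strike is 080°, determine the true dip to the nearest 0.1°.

19.8°

β = acute angle between strike 080° and section 040° = 40°.
tan(true dip) = tan 13° / sin 40° = 0.3592
true dip = arctan 0.3592 = 19.76°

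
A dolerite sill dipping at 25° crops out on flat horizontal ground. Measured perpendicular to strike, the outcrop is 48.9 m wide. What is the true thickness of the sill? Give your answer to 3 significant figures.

20.7 m

True thickness t = w · sin(dip) = 48.9 × sin 25°
t = 48.9 × 0.4226 = 20.666 m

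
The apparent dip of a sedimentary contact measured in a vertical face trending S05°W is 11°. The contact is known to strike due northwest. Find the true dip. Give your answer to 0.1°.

The section is 50° from the strike.
tan δ = tan α / sin β = tan 11° / sin 50° = 0.1944 / 0.7660 = 0.2537
true dip = arctan 0.2537 = 14.24°

14.2°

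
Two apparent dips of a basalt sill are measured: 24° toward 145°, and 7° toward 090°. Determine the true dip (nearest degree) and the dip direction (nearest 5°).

true dip 25°, dip direction 165°

Represent each trace as a vector plunging at its apparent dip toward its trend (east-north-up frame): v₁ = (0.524, -0.748, -0.407), v₂ = (0.993, 0.000, -0.122).
n = v₁ × v₂ = (0.091, -0.340, 0.743) (taken with n_z > 0).
True dip = arccos(n_z / |n|) = arccos(0.9037) = 25.3°.
Dip direction = atan2(0.091, -0.340) = 165° (azimuth of n's horizontal projection).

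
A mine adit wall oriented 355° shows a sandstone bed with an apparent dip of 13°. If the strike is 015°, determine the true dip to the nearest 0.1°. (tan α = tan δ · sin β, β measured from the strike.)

34.0°

The section is 20° from the strike.
tan δ = tan α / sin β = tan 13° / sin 20° = 0.2309 / 0.3420 = 0.6750
true dip = arctan 0.6750 = 34.02°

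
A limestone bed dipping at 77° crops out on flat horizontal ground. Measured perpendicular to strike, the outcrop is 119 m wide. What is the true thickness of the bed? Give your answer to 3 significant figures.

True thickness t = w · sin(dip) = 119 × sin 77°
t = 119 × 0.9744 = 115.950 m

116 m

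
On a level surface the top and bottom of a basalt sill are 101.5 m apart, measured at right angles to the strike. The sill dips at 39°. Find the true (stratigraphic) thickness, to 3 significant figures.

True thickness t = w · sin(dip) = 101.5 × sin 39°
t = 101.5 × 0.6293 = 63.876 m

63.9 m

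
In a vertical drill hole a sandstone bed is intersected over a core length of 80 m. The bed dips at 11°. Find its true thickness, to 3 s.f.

78.5 m

True thickness t = h · cos(dip) = 80 × cos 11°
t = 80 × 0.9816 = 78.530 m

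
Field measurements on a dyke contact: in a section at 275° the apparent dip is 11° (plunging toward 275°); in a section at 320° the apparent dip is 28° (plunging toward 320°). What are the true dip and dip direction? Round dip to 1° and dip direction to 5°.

true dip 31°, dip direction 345°

Represent each trace as a vector plunging at its apparent dip toward its trend (east-north-up frame): v₁ = (-0.978, 0.086, -0.191), v₂ = (-0.568, 0.676, -0.469).
n = v₁ × v₂ = (-0.089, 0.351, 0.613) (taken with n_z > 0).
tan δ = √(n_x²+n_y²)/n_z = 0.362/0.613, so δ = 30.6°.
Dip direction = azimuth of (n_x, n_y) = atan2(-0.089, 0.351) = 346°.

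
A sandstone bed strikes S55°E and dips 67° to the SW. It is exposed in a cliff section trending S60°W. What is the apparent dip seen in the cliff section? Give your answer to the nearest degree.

The section lies 65° from the strike.
tan(apparent dip) = tan 67° · sin 65° = 2.1351
apparent dip = arctan 2.1351 = 64.90°

65°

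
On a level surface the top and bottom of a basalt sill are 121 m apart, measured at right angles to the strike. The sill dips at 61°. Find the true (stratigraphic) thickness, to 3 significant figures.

True thickness t = w · sin(dip) = 121 × sin 61°
t = 121 × 0.8746 = 105.829 m

106 m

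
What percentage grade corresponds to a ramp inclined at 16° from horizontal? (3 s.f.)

grade % = 100 × tan 16° = 100 × 0.2867

28.7%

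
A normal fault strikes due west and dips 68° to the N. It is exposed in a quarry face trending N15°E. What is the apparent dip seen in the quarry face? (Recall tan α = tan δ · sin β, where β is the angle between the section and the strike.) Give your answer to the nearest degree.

67°

The strike is due west and the section trends N15°E; the acute angle between them is β = 75°.
tan(apparent dip) = tan 68° · sin 75° = 2.3908
apparent dip = arctan 2.3908 = 67.30°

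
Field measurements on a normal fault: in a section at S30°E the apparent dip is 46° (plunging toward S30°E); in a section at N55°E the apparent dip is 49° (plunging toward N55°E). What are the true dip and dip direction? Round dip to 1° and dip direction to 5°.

true dip 58°, dip direction 100°

The two traces are lines in the plane: v₁ = (sin 150°·cos 46°, cos 150°·cos 46°, −sin 46°), v₂ = (sin 55°·cos 49°, cos 55°·cos 49°, −sin 49°).
n = v₁ × v₂ = (0.725, -0.124, 0.454) (taken with n_z > 0).
True dip = arccos(n_z / |n|) = arccos(0.5254) = 58.3°.
The horizontal component of n points toward azimuth atan2(n_x, n_y) = 100°, the dip direction.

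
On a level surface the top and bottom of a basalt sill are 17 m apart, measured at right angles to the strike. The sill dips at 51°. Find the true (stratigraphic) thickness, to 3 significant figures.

True thickness t = w · sin(dip) = 17 × sin 51°
t = 17 × 0.7771 = 13.211 m

13.2 m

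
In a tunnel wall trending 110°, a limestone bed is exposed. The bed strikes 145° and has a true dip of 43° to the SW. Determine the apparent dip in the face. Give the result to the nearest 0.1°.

The section lies 35° from the strike.
tan α = tan 43° × sin 35° = 0.9325 × 0.5736 = 0.5349
α = arctan(0.5349) = 28.14°

28.1°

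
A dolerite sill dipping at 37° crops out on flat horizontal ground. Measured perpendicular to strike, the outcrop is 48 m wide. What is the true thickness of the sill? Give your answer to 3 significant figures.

True thickness t = w · sin(dip) = 48 × sin 37°
t = 48 × 0.6018 = 28.887 m

28.9 m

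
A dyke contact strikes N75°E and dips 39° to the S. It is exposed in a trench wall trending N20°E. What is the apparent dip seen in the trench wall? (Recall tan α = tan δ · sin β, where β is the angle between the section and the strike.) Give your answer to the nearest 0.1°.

The strike is N75°E and the section trends N20°E; the acute angle between them is β = 55°.
tan(apparent dip) = tan 39° · sin 55° = 0.6633
apparent dip = arctan 0.6633 = 33.56°

33.6°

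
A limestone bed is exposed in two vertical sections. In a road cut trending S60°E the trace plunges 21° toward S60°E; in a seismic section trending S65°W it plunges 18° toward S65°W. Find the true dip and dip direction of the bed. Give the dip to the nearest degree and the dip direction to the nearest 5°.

The two traces are lines in the plane: v₁ = (sin 120°·cos 21°, cos 120°·cos 21°, −sin 21°), v₂ = (sin 245°·cos 18°, cos 245°·cos 18°, −sin 18°).
The plane normal is n = v₁ × v₂ ∝ (-0.000, -0.559, 0.727).
tan δ = √(n_x²+n_y²)/n_z = 0.559/0.727, so δ = 37.5°.
Dip direction = azimuth of (n_x, n_y) = atan2(-0.000, -0.559) = 180°.

true dip 38°, dip direction 180°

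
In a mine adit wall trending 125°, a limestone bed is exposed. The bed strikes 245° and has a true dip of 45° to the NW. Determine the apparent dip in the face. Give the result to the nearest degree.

41°

The strike is 245° and the section trends 125°; the acute angle between them is β = 60°.
tan(apparent dip) = tan 45° · sin 60° = 0.8660
α = arctan(0.8660) = 40.89°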